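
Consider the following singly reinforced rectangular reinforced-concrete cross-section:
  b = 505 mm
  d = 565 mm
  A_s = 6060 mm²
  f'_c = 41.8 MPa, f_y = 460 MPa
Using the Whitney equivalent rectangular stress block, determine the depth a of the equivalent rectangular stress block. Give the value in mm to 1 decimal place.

a ≈ 155.4 mm

T = A_s f_y = 6060 × 460 = 2787600 N = 2787.6 kN.
Setting C = 0.85 f'_c a b equal to T: a = 2787600/(0.85 × 41.8 × 505) = 155.4 mm.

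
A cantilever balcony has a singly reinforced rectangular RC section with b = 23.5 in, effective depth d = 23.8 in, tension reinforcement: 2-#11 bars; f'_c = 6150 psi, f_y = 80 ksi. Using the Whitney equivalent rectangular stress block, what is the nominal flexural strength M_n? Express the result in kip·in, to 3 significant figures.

A_s = 2 × 1.56 = 3.12 in².
T = A_s f_y = 3.12 × 80 = 249.6 kips.
a = T/(0.85 f'_c b) = 249.6/(0.85 × 6.15 × 23.5) = 2.032 in.
M_n = T(d − a/2) = 249.6 × (23.8 − 1.016) = 5686.9 kip·in.

M_n ≈ 5690 kip·in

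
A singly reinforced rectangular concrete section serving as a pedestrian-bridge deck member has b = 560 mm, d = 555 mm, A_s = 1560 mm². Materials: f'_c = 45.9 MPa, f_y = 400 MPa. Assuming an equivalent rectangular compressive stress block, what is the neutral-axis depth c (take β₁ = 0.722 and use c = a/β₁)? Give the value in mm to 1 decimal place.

T = A_s f_y = 1560 × 400 = 624000 N = 624 kN.
Setting C = 0.85 f'_c a b equal to T: a = 624000/(0.85 × 45.9 × 560) = 28.560 mm.
With β₁ = 0.722, c = a/β₁ = 28.560/0.722 = 39.6 mm.

c ≈ 39.6 mm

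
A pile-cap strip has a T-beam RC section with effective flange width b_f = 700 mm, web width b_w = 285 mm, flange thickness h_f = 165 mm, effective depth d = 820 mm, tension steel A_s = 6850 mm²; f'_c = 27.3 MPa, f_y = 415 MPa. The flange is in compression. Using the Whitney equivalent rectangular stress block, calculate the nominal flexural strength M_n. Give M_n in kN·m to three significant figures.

M_n ≈ 2080 kN·m

Tension: T = A_s f_y = 6850 × 415 = 2842750 N.
Try a within the flange: a = T/(0.85 f'_c b_f) = 2842750/(0.85 × 27.3 × 700) = 175.01 mm.
a = 175.01 > h_f = 165 mm: the block extends into the web. Split into flange-overhang and web parts.
C_f = 0.85 f'_c (b_f − b_w) h_f = 0.85 × 27.3 × (700 − 285) × 165 = 1588962 N.
Remaining web compression depth: a_w = (T − C_f)/(0.85 f'_c b_w) = (2842750 − 1588962)/(0.85 × 27.3 × 285) = 189.58 mm.
M_n = C_f(d − h_f/2) + (T − C_f)(d − a_w/2) = 1588962 × (820 − 82.5) + 1253788 × (820 − 94.79) = 1171.86 + 909.26 = 2081.12 × 10⁶ N·mm.
M_n = 2081.12 kN·m.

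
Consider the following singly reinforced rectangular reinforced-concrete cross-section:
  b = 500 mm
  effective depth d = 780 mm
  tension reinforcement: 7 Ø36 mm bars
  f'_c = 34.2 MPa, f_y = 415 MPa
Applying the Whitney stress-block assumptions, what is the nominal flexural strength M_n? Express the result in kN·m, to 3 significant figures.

A_s = 7 × 1018 = 7126 mm².
T = A_s f_y = 7126 × 415 = 2957290 N = 2957.29 kN.
From C = T: a = T/(0.85 f'_c b) = 2957290/(0.85 × 34.2 × 500) = 203.46 mm.
M_n = T(d − a/2) = 2957.29 kN × (780 − 101.73) mm = 2005.84 kN·m.

M_n ≈ 2010 kN·m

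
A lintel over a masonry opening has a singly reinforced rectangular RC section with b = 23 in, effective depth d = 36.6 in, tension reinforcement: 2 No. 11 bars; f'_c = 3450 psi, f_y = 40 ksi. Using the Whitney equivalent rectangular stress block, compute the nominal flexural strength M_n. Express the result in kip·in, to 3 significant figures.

A_s = 2 × 1.56 = 3.12 in².
T = A_s f_y = 3.12 × 40 = 124.8 kips.
a = T/(0.85 f'_c b) = 124.8/(0.85 × 3.45 × 23) = 1.850 in.
M_n = T(d − a/2) = 124.8 × (36.6 − 0.925) = 4452.2 kip·in.

M_n ≈ 4450 kip·in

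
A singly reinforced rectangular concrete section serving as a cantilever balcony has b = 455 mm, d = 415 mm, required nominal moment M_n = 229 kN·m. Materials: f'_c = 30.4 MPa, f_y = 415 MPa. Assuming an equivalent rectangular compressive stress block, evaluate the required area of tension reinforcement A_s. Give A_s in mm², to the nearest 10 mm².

A_s ≈ 1410 mm²

With M_n = 0.85 f'_c a b (d − a/2), solve the quadratic for a:
a = d − √(d² − 2M_n/(0.85 f'_c b)) = 415 − √(415² − 2 × 229×10⁶/(0.85 × 30.4 × 455)) = 49.94 mm.
A_s = 0.85 f'_c a b / f_y = 0.85 × 30.4 × 49.94 × 455 / 415 = 1414.8 mm².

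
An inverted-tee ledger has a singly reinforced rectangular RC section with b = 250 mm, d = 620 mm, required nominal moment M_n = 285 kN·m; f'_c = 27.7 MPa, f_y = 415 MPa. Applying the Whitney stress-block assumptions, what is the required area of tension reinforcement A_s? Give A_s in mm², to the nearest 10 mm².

A_s ≈ 1190 mm²

With M_n = 0.85 f'_c a b (d − a/2), solve the quadratic for a:
a = d − √(d² − 2M_n/(0.85 f'_c b)) = 620 − √(620² − 2 × 285×10⁶/(0.85 × 27.7 × 250)) = 83.75 mm.
A_s = 0.85 f'_c a b / f_y = 0.85 × 27.7 × 83.75 × 250 / 415 = 1187.9 mm².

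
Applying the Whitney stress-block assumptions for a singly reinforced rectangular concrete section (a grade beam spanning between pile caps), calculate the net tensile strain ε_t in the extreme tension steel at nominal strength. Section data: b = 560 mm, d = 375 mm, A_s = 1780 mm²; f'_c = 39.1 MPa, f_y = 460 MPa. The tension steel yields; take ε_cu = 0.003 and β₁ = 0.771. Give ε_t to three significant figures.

a = A_s f_y/(0.85 f'_c b) = 43.99 mm.
β₁ = 0.771, so c = a/β₁ = 43.99/0.771 = 57.06 mm.
From the linear strain diagram with ε_cu = 0.003: ε_t = 0.003 (d − c)/c = 0.003 × (375 − 57.06)/57.06 = 0.0167.
Since ε_t ≥ 0.005, the section is tension-controlled.

ε_t ≈ 0.0167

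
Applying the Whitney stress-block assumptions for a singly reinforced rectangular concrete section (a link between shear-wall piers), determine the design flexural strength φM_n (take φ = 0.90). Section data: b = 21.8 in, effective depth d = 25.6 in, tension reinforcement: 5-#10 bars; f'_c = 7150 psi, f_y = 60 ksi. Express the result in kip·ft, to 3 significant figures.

φM_n ≈ 690 kip·ft

A_s = 5 × 1.27 = 6.35 in².
T = A_s f_y = 6.35 × 60 = 381 kips.
a = T/(0.85 f'_c b) = 381/(0.85 × 7.15 × 21.8) = 2.876 in.
M_n = T(d − a/2) = 381 × (25.6 − 1.438) = 9205.7 kip·in = 9205.7/12 = 767.14 kip·ft.
φM_n = 0.90 × 767.14 = 690.43 kip·ft.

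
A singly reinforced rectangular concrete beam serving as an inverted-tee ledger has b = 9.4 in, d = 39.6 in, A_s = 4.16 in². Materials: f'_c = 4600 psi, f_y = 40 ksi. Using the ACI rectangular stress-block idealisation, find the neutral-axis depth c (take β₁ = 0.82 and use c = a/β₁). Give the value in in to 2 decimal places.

c ≈ 5.52 in

T = A_s f_y = 4.16 × 40 = 166.4 kips.
a = T/(0.85 f'_c b) = 166.4/(0.85 × 4.6 × 9.4) = 4.5274 in.
With β₁ = 0.82, c = a/β₁ = 4.5274/0.82 = 5.52 in.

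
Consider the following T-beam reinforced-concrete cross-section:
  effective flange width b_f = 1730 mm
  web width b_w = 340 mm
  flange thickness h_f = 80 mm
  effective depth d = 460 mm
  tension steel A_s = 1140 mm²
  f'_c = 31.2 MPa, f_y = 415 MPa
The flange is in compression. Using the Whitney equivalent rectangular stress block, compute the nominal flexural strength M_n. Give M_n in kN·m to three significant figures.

M_n ≈ 215 kN·m

Tension: T = A_s f_y = 1140 × 415 = 473100 N.
Try a within the flange: a = T/(0.85 f'_c b_f) = 473100/(0.85 × 31.2 × 1730) = 10.31 mm.
Since a = 10.31 ≤ h_f = 80 mm, the stress block lies entirely in the flange; analyse as a rectangular beam of width b_f.
M_n = T(d − a/2) = 473100 × (460 − 5.155) = 215.19 × 10⁶ N·mm.
M_n = 215.19 kN·m.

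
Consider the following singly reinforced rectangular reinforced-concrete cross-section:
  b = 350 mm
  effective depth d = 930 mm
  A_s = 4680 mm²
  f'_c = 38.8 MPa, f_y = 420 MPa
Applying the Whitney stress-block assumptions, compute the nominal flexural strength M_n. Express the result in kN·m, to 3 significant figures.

M_n ≈ 1660 kN·m

T = A_s f_y = 4680 × 420 = 1965600 N = 1965.6 kN.
From C = T: a = T/(0.85 f'_c b) = 1965600/(0.85 × 38.8 × 350) = 170.29 mm.
M_n = T(d − a/2) = 1965.6 kN × (930 − 85.145) mm = 1660.65 kN·m.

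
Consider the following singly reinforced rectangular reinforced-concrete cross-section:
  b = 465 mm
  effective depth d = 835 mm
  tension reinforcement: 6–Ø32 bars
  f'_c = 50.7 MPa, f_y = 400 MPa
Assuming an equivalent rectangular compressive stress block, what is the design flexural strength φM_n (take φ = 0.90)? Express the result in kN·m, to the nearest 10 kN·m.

φM_n ≈ 1370 kN·m

A_s = 6 × 804 = 4824 mm².
T = A_s f_y = 4824 × 400 = 1929600 N = 1929.6 kN.
From C = T: a = T/(0.85 f'_c b) = 1929600/(0.85 × 50.7 × 465) = 96.29 mm.
M_n = T(d − a/2) = 1929.6 kN × (835 − 48.145) mm = 1518.32 kN·m.
φM_n = 0.90 × 1518.32 = 1366.49 kN·m.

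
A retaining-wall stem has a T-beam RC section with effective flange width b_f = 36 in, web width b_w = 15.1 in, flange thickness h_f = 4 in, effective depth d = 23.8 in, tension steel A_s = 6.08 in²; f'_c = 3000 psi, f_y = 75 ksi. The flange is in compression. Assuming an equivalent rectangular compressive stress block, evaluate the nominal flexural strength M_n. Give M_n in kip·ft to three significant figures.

M_n ≈ 805 kip·ft

Tension: T = A_s f_y = 6.08 × 75 = 456 kips.
Try a within the flange: a = T/(0.85 f'_c b_f) = 456/(0.85 × 3 × 36) = 4.967 in.
a = 4.967 > h_f = 4 in: the block extends into the web. Split into flange-overhang and web parts.
C_f = 0.85 f'_c (b_f − b_w) h_f = 0.85 × 3 × (36 − 15.1) × 4 = 213.2 kips.
Remaining web compression depth: a_w = (T − C_f)/(0.85 f'_c b_w) = (456 − 213.2)/(0.85 × 3 × 15.1) = 6.306 in.
M_n = C_f(d − h_f/2) + (T − C_f)(d − a_w/2) = 213.2 × (23.8 − 2) + 242.8 × (23.8 − 3.153) = 4647.8 + 5013.1 = 9660.9 kip·in.
M_n = 9660.9/12 = 805.08 kip·ft.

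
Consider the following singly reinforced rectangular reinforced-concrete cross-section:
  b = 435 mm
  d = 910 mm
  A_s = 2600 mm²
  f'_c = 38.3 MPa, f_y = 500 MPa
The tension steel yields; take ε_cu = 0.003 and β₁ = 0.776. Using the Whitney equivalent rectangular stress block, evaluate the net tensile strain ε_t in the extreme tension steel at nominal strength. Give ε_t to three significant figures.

ε_t ≈ 0.0201

a = A_s f_y/(0.85 f'_c b) = 91.80 mm.
β₁ = 0.776, so c = a/β₁ = 91.80/0.776 = 118.30 mm.
From the linear strain diagram with ε_cu = 0.003: ε_t = 0.003 (d − c)/c = 0.003 × (910 − 118.30)/118.30 = 0.0201.
Since ε_t ≥ 0.005, the section is tension-controlled.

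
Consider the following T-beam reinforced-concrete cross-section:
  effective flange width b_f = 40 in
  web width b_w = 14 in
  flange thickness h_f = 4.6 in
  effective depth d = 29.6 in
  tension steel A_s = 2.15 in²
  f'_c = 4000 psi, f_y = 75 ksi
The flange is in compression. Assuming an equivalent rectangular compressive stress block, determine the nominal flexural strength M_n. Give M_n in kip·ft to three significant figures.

M_n ≈ 390 kip·ft

Tension: T = A_s f_y = 2.15 × 75 = 161.25 kips.
Try a within the flange: a = T/(0.85 f'_c b_f) = 161.25/(0.85 × 4 × 40) = 1.186 in.
Since a = 1.186 ≤ h_f = 4.6 in, the stress block lies entirely in the flange; analyse as a rectangular beam of width b_f.
M_n = T(d − a/2) = 161.25 × (29.6 − 0.593) = 4677.4 kip·in.
M_n = 4677.4/12 = 389.78 kip·ft.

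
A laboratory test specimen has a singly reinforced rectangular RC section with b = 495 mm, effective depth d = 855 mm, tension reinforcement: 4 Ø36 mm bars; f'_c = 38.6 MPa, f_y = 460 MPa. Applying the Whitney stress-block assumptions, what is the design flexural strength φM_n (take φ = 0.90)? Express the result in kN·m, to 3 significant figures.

φM_n ≈ 1340 kN·m

A_s = 4 × 1018 = 4072 mm².
T = A_s f_y = 4072 × 460 = 1873120 N = 1873.12 kN.
From C = T: a = T/(0.85 f'_c b) = 1873120/(0.85 × 38.6 × 495) = 115.33 mm.
M_n = T(d − a/2) = 1873.12 kN × (855 − 57.665) mm = 1493.50 kN·m.
φM_n = 0.90 × 1493.50 = 1344.15 kN·m.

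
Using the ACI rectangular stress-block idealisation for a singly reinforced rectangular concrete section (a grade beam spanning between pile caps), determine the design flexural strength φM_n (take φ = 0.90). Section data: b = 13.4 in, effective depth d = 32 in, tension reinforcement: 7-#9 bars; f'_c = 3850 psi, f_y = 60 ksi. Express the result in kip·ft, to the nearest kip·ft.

A_s = 7 × 1 = 7 in².
T = A_s f_y = 7 × 60 = 420 kips.
a = T/(0.85 f'_c b) = 420/(0.85 × 3.85 × 13.4) = 9.578 in.
M_n = T(d − a/2) = 420 × (32 − 4.789) = 11428.6 kip·in = 11428.6/12 = 952.38 kip·ft.
φM_n = 0.90 × 952.38 = 857.14 kip·ft.

φM_n ≈ 857 kip·ft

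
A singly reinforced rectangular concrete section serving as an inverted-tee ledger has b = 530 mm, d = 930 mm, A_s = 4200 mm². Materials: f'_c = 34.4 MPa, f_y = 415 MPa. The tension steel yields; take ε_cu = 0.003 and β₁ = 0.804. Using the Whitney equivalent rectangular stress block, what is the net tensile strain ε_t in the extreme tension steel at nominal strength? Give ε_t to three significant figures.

a = A_s f_y/(0.85 f'_c b) = 112.47 mm.
β₁ = 0.804, so c = a/β₁ = 112.47/0.804 = 139.89 mm.
From the linear strain diagram with ε_cu = 0.003: ε_t = 0.003 (d − c)/c = 0.003 × (930 − 139.89)/139.89 = 0.0169.
Since ε_t ≥ 0.005, the section is tension-controlled.

ε_t ≈ 0.0169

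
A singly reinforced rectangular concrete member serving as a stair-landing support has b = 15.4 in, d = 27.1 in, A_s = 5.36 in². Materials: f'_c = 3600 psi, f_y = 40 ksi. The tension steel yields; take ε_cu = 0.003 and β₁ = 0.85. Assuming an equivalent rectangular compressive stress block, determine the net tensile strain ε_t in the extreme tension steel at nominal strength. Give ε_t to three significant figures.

a = A_s f_y/(0.85 f'_c b) = 4.550 in.
β₁ = 0.85, so c = a/β₁ = 4.550/0.85 = 5.353 in.
From the linear strain diagram with ε_cu = 0.003: ε_t = 0.003 (d − c)/c = 0.003 × (27.1 − 5.353)/5.353 = 0.0122.
Since ε_t ≥ 0.005, the section is tension-controlled.

ε_t ≈ 0.0122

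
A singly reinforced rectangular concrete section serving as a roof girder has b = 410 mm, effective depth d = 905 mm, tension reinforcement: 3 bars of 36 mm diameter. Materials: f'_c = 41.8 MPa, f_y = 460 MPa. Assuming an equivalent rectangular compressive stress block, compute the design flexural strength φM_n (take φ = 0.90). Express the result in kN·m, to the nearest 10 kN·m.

A_s = 3 × 1018 = 3054 mm².
T = A_s f_y = 3054 × 460 = 1404840 N = 1404.84 kN.
From C = T: a = T/(0.85 f'_c b) = 1404840/(0.85 × 41.8 × 410) = 96.44 mm.
M_n = T(d − a/2) = 1404.84 kN × (905 − 48.22) mm = 1203.64 kN·m.
φM_n = 0.90 × 1203.64 = 1083.28 kN·m.

φM_n ≈ 1080 kN·m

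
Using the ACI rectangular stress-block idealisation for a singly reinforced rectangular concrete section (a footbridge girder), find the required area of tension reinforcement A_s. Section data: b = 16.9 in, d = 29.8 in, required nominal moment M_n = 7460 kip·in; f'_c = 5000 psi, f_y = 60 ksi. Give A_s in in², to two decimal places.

A_s ≈ 4.45 in²

From M_n = 0.85 f'_c a b (d − a/2):
a = d − √(d² − 2M_n/(0.85 f'_c b)) = 29.8 − √(29.8² − 2 × 7460/(0.85 × 5 × 16.9)) = 3.717 in.
A_s = 0.85 f'_c a b / f_y = 0.85 × 5 × 3.717 × 16.9 / 60 = 4.450 in².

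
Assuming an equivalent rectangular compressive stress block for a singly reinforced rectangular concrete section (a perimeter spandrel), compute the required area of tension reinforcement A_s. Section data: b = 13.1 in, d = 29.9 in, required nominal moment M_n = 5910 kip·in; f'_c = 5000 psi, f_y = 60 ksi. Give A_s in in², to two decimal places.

From M_n = 0.85 f'_c a b (d − a/2):
a = d − √(d² − 2M_n/(0.85 f'_c b)) = 29.9 − √(29.9² − 2 × 5910/(0.85 × 5 × 13.1)) = 3.790 in.
A_s = 0.85 f'_c a b / f_y = 0.85 × 5 × 3.790 × 13.1 / 60 = 3.517 in².

A_s ≈ 3.52 in²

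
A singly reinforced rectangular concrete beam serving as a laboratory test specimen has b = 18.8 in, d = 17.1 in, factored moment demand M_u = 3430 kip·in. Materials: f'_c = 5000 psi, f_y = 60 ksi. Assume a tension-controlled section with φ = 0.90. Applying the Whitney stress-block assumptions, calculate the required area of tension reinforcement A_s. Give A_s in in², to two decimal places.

M_n = M_u/φ = 3430/0.90 = 3811.11 kip·in.
From M_n = 0.85 f'_c a b (d − a/2):
a = d − √(d² − 2M_n/(0.85 f'_c b)) = 17.1 − √(17.1² − 2 × 3811.11/(0.85 × 5 × 18.8)) = 3.064 in.
A_s = 0.85 f'_c a b / f_y = 0.85 × 5 × 3.064 × 18.8 / 60 = 4.080 in².

A_s ≈ 4.08 in²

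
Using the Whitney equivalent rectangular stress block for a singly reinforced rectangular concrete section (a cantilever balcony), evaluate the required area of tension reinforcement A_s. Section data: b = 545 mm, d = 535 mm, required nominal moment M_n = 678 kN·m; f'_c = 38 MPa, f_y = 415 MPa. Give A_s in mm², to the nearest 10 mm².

A_s ≈ 3290 mm²

With M_n = 0.85 f'_c a b (d − a/2), solve the quadratic for a:
a = d − √(d² − 2M_n/(0.85 f'_c b)) = 535 − √(535² − 2 × 678×10⁶/(0.85 × 38 × 545)) = 77.62 mm.
A_s = 0.85 f'_c a b / f_y = 0.85 × 38 × 77.62 × 545 / 415 = 3292.5 mm².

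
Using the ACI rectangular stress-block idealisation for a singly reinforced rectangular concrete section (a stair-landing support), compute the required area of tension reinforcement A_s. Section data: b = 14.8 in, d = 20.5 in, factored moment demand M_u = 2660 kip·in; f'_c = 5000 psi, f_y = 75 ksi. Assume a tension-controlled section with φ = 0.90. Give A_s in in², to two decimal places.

M_n = M_u/φ = 2660/0.90 = 2955.56 kip·in.
From M_n = 0.85 f'_c a b (d − a/2):
a = d − √(d² − 2M_n/(0.85 f'_c b)) = 20.5 − √(20.5² − 2 × 2955.56/(0.85 × 5 × 14.8)) = 2.437 in.
A_s = 0.85 f'_c a b / f_y = 0.85 × 5 × 2.437 × 14.8 / 75 = 2.044 in².

A_s ≈ 2.04 in²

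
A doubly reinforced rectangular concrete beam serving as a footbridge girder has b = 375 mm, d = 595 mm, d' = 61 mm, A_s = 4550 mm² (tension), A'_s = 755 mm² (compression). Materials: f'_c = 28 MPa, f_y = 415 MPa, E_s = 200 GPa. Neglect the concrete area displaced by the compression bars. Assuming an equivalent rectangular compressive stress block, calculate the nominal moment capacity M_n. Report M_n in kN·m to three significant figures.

M_n ≈ 965 kN·m

Assume both tension and compression steel yield.
Net tension couple steel: A_s − A'_s = 3795 mm².
a = (A_s − A'_s) f_y / (0.85 f'_c b) = 1574925/(0.85 × 28 × 375) = 176.46 mm.
c = a/β₁ = 176.46/0.85 = 207.60 mm; ε'_s = 0.003(c − d')/c = 0.0021 ≥ f_y/E_s = 0.0021, so compression steel does yield.
M_n = (A_s − A'_s) f_y (d − a/2) + A'_s f_y (d − d') = [1574925 × (595 − 88.23) + 313325 × (595 − 61)] × 10⁻⁶ = 798.12 + 167.32 = 965.44 kN·m.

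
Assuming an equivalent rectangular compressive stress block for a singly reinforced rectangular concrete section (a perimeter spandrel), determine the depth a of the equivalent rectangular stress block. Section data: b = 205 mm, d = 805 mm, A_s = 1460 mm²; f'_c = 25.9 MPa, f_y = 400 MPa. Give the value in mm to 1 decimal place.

a ≈ 129.4 mm

T = A_s f_y = 1460 × 400 = 584000 N = 584 kN.
Setting C = 0.85 f'_c a b equal to T: a = 584000/(0.85 × 25.9 × 205) = 129.4 mm.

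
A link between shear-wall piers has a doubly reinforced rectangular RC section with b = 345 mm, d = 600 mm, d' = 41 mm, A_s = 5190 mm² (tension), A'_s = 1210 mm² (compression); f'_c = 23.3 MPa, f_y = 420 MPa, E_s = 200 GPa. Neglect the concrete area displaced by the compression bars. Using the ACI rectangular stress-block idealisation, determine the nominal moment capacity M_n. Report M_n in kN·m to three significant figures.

M_n ≈ 1080 kN·m

Assume both tension and compression steel yield.
Net tension couple steel: A_s − A'_s = 3980 mm².
a = (A_s − A'_s) f_y / (0.85 f'_c b) = 1671600/(0.85 × 23.3 × 345) = 244.65 mm.
c = a/β₁ = 244.65/0.85 = 287.82 mm; ε'_s = 0.003(c − d')/c = 0.0026 ≥ f_y/E_s = 0.0021, so compression steel does yield.
M_n = (A_s − A'_s) f_y (d − a/2) + A'_s f_y (d − d') = [1671600 × (600 − 122.325) + 508200 × (600 − 41)] × 10⁻⁶ = 798.48 + 284.08 = 1082.56 kN·m.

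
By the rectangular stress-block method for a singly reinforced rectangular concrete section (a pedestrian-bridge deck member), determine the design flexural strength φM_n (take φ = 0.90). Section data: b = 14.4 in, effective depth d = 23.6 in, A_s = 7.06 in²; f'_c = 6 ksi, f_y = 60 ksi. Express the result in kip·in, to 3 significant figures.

T = A_s f_y = 7.06 × 60 = 423.6 kips.
a = T/(0.85 f'_c b) = 423.6/(0.85 × 6 × 14.4) = 5.768 in.
M_n = T(d − a/2) = 423.6 × (23.6 − 2.884) = 8775.3 kip·in.
φM_n = 0.90 × 8775.3 = 7897.8 kip·in.

φM_n ≈ 7900 kip·in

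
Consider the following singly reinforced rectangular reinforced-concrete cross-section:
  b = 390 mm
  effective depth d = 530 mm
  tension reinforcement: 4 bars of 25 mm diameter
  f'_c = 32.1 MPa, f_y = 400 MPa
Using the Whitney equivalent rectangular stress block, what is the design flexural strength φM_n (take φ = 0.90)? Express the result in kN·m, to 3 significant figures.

A_s = 4 × 491 = 1964 mm².
T = A_s f_y = 1964 × 400 = 785600 N = 785.6 kN.
From C = T: a = T/(0.85 f'_c b) = 785600/(0.85 × 32.1 × 390) = 73.83 mm.
M_n = T(d − a/2) = 785.6 kN × (530 − 36.915) mm = 387.37 kN·m.
φM_n = 0.90 × 387.37 = 348.63 kN·m.

φM_n ≈ 349 kN·m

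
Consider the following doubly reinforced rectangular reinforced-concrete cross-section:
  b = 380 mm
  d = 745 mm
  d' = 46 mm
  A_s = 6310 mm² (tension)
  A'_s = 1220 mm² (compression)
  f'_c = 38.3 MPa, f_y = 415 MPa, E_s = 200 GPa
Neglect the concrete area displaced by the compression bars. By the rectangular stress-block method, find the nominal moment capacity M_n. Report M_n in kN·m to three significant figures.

Assume both tension and compression steel yield.
Net tension couple steel: A_s − A'_s = 5090 mm².
a = (A_s − A'_s) f_y / (0.85 f'_c b) = 2112350/(0.85 × 38.3 × 380) = 170.75 mm.
c = a/β₁ = 170.75/0.776 = 220.04 mm; ε'_s = 0.003(c − d')/c = 0.0024 ≥ f_y/E_s = 0.0021, so compression steel does yield.
M_n = (A_s − A'_s) f_y (d − a/2) + A'_s f_y (d − d') = [2112350 × (745 − 85.375) + 506300 × (745 − 46)] × 10⁻⁶ = 1393.36 + 353.90 = 1747.26 kN·m.

M_n ≈ 1750 kN·m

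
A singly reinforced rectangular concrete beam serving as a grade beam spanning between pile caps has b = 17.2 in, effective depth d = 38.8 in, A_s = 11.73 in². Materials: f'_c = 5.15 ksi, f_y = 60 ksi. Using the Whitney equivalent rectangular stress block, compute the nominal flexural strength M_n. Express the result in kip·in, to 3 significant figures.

M_n ≈ 24000 kip·in

T = A_s f_y = 11.73 × 60 = 703.8 kips.
a = T/(0.85 f'_c b) = 703.8/(0.85 × 5.15 × 17.2) = 9.347 in.
M_n = T(d − a/2) = 703.8 × (38.8 − 4.6735) = 24018.2 kip·in.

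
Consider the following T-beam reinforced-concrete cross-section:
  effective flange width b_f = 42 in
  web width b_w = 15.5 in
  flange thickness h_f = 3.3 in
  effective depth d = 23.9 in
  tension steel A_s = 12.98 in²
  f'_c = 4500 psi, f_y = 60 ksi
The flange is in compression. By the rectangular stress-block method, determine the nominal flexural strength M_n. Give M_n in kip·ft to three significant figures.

M_n ≈ 1370 kip·ft

Tension: T = A_s f_y = 12.98 × 60 = 778.8 kips.
Try a within the flange: a = T/(0.85 f'_c b_f) = 778.8/(0.85 × 4.5 × 42) = 4.848 in.
a = 4.848 > h_f = 3.3 in: the block extends into the web. Split into flange-overhang and web parts.
C_f = 0.85 f'_c (b_f − b_w) h_f = 0.85 × 4.5 × (42 − 15.5) × 3.3 = 334.5 kips.
Remaining web compression depth: a_w = (T − C_f)/(0.85 f'_c b_w) = (778.8 − 334.5)/(0.85 × 4.5 × 15.5) = 7.494 in.
M_n = C_f(d − h_f/2) + (T − C_f)(d − a_w/2) = 334.5 × (23.9 − 1.65) + 444.3 × (23.9 − 3.747) = 7442.6 + 8954.0 = 16396.6 kip·in.
M_n = 16396.6/12 = 1366.38 kip·ft.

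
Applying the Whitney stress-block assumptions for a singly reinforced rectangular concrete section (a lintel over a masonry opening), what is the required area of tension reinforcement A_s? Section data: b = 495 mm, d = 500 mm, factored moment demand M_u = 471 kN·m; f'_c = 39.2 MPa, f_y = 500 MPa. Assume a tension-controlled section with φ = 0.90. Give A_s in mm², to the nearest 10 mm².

M_n = M_u/φ = 471/0.90 = 523.333 kN·m.
With M_n = 0.85 f'_c a b (d − a/2), solve the quadratic for a:
a = d − √(d² − 2M_n/(0.85 f'_c b)) = 500 − √(500² − 2 × 523.333×10⁶/(0.85 × 39.2 × 495)) = 68.10 mm.
A_s = 0.85 f'_c a b / f_y = 0.85 × 39.2 × 68.10 × 495 / 500 = 2246.4 mm².

A_s ≈ 2250 mm²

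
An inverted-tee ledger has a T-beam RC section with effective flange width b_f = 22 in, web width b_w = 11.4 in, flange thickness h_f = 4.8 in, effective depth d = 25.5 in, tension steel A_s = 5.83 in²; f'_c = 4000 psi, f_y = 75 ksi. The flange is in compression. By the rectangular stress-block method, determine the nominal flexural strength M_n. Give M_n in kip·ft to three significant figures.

Tension: T = A_s f_y = 5.83 × 75 = 437.25 kips.
Try a within the flange: a = T/(0.85 f'_c b_f) = 437.25/(0.85 × 4 × 22) = 5.846 in.
a = 5.846 > h_f = 4.8 in: the block extends into the web. Split into flange-overhang and web parts.
C_f = 0.85 f'_c (b_f − b_w) h_f = 0.85 × 4 × (22 − 11.4) × 4.8 = 173.0 kips.
Remaining web compression depth: a_w = (T − C_f)/(0.85 f'_c b_w) = (437.25 − 173.0)/(0.85 × 4 × 11.4) = 6.818 in.
M_n = C_f(d − h_f/2) + (T − C_f)(d − a_w/2) = 173.0 × (25.5 − 2.4) + 264.25 × (25.5 − 3.409) = 3996.3 + 5837.5 = 9833.8 kip·in.
M_n = 9833.8/12 = 819.48 kip·ft.

M_n ≈ 819 kip·ft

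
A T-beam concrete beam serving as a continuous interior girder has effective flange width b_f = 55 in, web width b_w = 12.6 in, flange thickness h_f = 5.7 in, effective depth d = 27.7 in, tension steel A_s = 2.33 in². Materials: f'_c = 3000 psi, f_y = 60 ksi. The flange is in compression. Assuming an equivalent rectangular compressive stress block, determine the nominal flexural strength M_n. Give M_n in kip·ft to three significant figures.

Tension: T = A_s f_y = 2.33 × 60 = 139.8 kips.
Try a within the flange: a = T/(0.85 f'_c b_f) = 139.8/(0.85 × 3 × 55) = 0.997 in.
Since a = 0.997 ≤ h_f = 5.7 in, the stress block lies entirely in the flange; analyse as a rectangular beam of width b_f.
M_n = T(d − a/2) = 139.8 × (27.7 − 0.4985) = 3802.8 kip·in.
M_n = 3802.8/12 = 316.90 kip·ft.

M_n ≈ 317 kip·ft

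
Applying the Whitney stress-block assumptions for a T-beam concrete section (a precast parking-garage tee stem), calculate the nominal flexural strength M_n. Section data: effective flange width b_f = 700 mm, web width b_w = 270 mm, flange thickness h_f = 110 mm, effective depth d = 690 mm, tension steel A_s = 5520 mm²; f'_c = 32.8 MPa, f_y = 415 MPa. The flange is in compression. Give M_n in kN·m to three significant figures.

M_n ≈ 1450 kN·m

Tension: T = A_s f_y = 5520 × 415 = 2290800 N.
Try a within the flange: a = T/(0.85 f'_c b_f) = 2290800/(0.85 × 32.8 × 700) = 117.38 mm.
a = 117.38 > h_f = 110 mm: the block extends into the web. Split into flange-overhang and web parts.
C_f = 0.85 f'_c (b_f − b_w) h_f = 0.85 × 32.8 × (700 − 270) × 110 = 1318724 N.
Remaining web compression depth: a_w = (T − C_f)/(0.85 f'_c b_w) = (2290800 − 1318724)/(0.85 × 32.8 × 270) = 129.13 mm.
M_n = C_f(d − h_f/2) + (T − C_f)(d − a_w/2) = 1318724 × (690 − 55) + 972076 × (690 − 64.565) = 837.39 + 607.97 = 1445.36 × 10⁶ N·mm.
M_n = 1445.36 kN·m.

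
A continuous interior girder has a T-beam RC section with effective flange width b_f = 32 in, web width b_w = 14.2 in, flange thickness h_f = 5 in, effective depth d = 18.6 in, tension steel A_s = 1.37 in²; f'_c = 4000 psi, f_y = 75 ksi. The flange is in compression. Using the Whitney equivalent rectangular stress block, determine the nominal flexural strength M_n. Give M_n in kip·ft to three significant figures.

M_n ≈ 155 kip·ft

Tension: T = A_s f_y = 1.37 × 75 = 102.75 kips.
Try a within the flange: a = T/(0.85 f'_c b_f) = 102.75/(0.85 × 4 × 32) = 0.944 in.
Since a = 0.944 ≤ h_f = 5 in, the stress block lies entirely in the flange; analyse as a rectangular beam of width b_f.
M_n = T(d − a/2) = 102.75 × (18.6 − 0.472) = 1862.7 kip·in.
M_n = 1862.7/12 = 155.23 kip·ft.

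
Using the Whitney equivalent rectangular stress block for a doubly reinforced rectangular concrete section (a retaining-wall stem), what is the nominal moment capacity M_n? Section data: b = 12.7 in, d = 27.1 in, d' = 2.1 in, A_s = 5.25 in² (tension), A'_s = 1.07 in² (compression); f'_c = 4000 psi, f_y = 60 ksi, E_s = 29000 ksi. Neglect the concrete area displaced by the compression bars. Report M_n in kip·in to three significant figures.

Assume both steels yield.
a = (A_s − A'_s) f_y/(0.85 f'_c b) = (5.25 − 1.07) × 60/(0.85 × 4 × 12.7) = 5.808 in.
c = a/β₁ = 5.808/0.85 = 6.833 in; ε'_s = 0.003(c − d')/c = 0.0021 ≥ ε_y = 0.0021, so the compression steel yields.
M_n = (A_s − A'_s) f_y (d − a/2) + A'_s f_y (d − d') = 250.8 × (27.1 − 2.904) + 64.2 × (27.1 − 2.1) = 6068.4 + 1605.0 = 7673.4 kip·in.

M_n ≈ 7670 kip·in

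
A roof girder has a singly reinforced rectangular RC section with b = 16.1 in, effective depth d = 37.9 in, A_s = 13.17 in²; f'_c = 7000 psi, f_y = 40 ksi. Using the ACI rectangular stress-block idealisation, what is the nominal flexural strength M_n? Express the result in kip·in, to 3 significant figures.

M_n ≈ 18500 kip·in

T = A_s f_y = 13.17 × 40 = 526.8 kips.
a = T/(0.85 f'_c b) = 526.8/(0.85 × 7 × 16.1) = 5.499 in.
M_n = T(d − a/2) = 526.8 × (37.9 − 2.7495) = 18517.3 kip·in.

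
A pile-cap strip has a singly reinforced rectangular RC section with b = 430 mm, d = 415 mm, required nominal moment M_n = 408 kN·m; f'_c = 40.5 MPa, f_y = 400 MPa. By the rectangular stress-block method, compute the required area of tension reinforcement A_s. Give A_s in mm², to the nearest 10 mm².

With M_n = 0.85 f'_c a b (d − a/2), solve the quadratic for a:
a = d − √(d² − 2M_n/(0.85 f'_c b)) = 415 − √(415² − 2 × 408×10⁶/(0.85 × 40.5 × 430)) = 72.80 mm.
A_s = 0.85 f'_c a b / f_y = 0.85 × 40.5 × 72.80 × 430 / 400 = 2694.1 mm².

A_s ≈ 2690 mm²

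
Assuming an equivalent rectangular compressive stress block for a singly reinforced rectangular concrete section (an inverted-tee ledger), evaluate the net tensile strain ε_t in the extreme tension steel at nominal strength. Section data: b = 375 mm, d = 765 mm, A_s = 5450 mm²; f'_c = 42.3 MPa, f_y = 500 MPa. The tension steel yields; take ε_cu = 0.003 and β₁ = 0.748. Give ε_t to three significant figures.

ε_t ≈ 0.00549

a = A_s f_y/(0.85 f'_c b) = 202.10 mm.
β₁ = 0.748, so c = a/β₁ = 202.10/0.748 = 270.19 mm.
From the linear strain diagram with ε_cu = 0.003: ε_t = 0.003 (d − c)/c = 0.003 × (765 − 270.19)/270.19 = 0.00549.
Since ε_t ≥ 0.005, the section is tension-controlled.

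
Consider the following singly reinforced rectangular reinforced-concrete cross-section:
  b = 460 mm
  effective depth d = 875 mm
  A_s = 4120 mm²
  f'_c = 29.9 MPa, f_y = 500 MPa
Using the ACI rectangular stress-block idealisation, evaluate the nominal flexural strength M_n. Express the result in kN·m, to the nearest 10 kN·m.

M_n ≈ 1620 kN·m

T = A_s f_y = 4120 × 500 = 2060000 N = 2060 kN.
From C = T: a = T/(0.85 f'_c b) = 2060000/(0.85 × 29.9 × 460) = 176.21 mm.
M_n = T(d − a/2) = 2060 kN × (875 − 88.105) mm = 1621.00 kN·m.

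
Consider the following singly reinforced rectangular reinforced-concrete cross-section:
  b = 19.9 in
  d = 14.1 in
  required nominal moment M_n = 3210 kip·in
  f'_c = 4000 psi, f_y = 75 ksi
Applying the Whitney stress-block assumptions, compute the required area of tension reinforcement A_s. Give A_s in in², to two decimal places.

From M_n = 0.85 f'_c a b (d − a/2):
a = d − √(d² − 2M_n/(0.85 f'_c b)) = 14.1 − √(14.1² − 2 × 3210/(0.85 × 4 × 19.9)) = 3.906 in.
A_s = 0.85 f'_c a b / f_y = 0.85 × 4 × 3.906 × 19.9 / 75 = 3.524 in².

A_s ≈ 3.52 in²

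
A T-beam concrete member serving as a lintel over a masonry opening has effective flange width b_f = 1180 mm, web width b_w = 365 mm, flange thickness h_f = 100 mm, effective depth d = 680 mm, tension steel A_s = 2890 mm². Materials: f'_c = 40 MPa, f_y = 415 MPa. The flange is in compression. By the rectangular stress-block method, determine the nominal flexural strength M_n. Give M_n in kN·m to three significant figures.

M_n ≈ 798 kN·m

Tension: T = A_s f_y = 2890 × 415 = 1199350 N.
Try a within the flange: a = T/(0.85 f'_c b_f) = 1199350/(0.85 × 40 × 1180) = 29.89 mm.
Since a = 29.89 ≤ h_f = 100 mm, the stress block lies entirely in the flange; analyse as a rectangular beam of width b_f.
M_n = T(d − a/2) = 1199350 × (680 − 14.945) = 797.63 × 10⁶ N·mm.
M_n = 797.63 kN·m.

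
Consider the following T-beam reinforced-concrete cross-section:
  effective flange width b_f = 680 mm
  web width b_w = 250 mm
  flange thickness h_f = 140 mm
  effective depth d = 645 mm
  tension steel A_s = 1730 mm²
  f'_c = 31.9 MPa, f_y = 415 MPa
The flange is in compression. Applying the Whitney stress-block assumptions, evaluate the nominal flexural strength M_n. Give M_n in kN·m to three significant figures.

Tension: T = A_s f_y = 1730 × 415 = 717950 N.
Try a within the flange: a = T/(0.85 f'_c b_f) = 717950/(0.85 × 31.9 × 680) = 38.94 mm.
Since a = 38.94 ≤ h_f = 140 mm, the stress block lies entirely in the flange; analyse as a rectangular beam of width b_f.
M_n = T(d − a/2) = 717950 × (645 − 19.47) = 449.10 × 10⁶ N·mm.
M_n = 449.10 kN·m.

M_n ≈ 449 kN·m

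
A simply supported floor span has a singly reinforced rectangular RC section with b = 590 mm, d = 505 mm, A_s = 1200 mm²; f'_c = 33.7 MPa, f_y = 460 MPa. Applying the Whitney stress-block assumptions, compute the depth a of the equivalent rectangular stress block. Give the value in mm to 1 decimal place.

a ≈ 32.7 mm

T = A_s f_y = 1200 × 460 = 552000 N = 552 kN.
Setting C = 0.85 f'_c a b equal to T: a = 552000/(0.85 × 33.7 × 590) = 32.7 mm.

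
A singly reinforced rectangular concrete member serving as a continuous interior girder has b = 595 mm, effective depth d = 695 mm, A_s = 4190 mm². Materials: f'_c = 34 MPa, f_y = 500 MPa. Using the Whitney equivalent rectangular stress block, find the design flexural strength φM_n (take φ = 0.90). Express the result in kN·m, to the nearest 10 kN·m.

T = A_s f_y = 4190 × 500 = 2095000 N = 2095 kN.
From C = T: a = T/(0.85 f'_c b) = 2095000/(0.85 × 34 × 595) = 121.83 mm.
M_n = T(d − a/2) = 2095 kN × (695 − 60.915) mm = 1328.41 kN·m.
φM_n = 0.90 × 1328.41 = 1195.57 kN·m.

φM_n ≈ 1200 kN·m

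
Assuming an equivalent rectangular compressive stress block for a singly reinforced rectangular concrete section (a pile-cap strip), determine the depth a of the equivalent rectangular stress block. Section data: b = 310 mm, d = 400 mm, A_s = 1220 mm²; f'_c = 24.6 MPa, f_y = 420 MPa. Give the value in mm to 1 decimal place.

T = A_s f_y = 1220 × 420 = 512400 N = 512.4 kN.
Setting C = 0.85 f'_c a b equal to T: a = 512400/(0.85 × 24.6 × 310) = 79.0 mm.

a ≈ 79.0 mm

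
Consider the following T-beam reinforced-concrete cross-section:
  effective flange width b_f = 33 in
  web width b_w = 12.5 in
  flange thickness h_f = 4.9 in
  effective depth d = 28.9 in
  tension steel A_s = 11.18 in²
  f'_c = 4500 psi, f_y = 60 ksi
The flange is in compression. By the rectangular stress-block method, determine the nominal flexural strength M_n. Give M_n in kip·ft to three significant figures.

M_n ≈ 1470 kip·ft

Tension: T = A_s f_y = 11.18 × 60 = 670.8 kips.
Try a within the flange: a = T/(0.85 f'_c b_f) = 670.8/(0.85 × 4.5 × 33) = 5.314 in.
a = 5.314 > h_f = 4.9 in: the block extends into the web. Split into flange-overhang and web parts.
C_f = 0.85 f'_c (b_f − b_w) h_f = 0.85 × 4.5 × (33 − 12.5) × 4.9 = 384.2 kips.
Remaining web compression depth: a_w = (T − C_f)/(0.85 f'_c b_w) = (670.8 − 384.2)/(0.85 × 4.5 × 12.5) = 5.994 in.
M_n = C_f(d − h_f/2) + (T − C_f)(d − a_w/2) = 384.2 × (28.9 − 2.45) + 286.6 × (28.9 − 2.997) = 10162.1 + 7423.8 = 17585.9 kip·in.
M_n = 17585.9/12 = 1465.49 kip·ft.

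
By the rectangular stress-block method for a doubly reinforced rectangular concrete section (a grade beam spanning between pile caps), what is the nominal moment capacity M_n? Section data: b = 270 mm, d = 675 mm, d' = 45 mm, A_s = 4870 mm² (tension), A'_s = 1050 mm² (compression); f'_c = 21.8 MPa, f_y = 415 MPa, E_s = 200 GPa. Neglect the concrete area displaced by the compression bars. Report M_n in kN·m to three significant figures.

M_n ≈ 1090 kN·m

Assume both tension and compression steel yield.
Net tension couple steel: A_s − A'_s = 3820 mm².
a = (A_s − A'_s) f_y / (0.85 f'_c b) = 1585300/(0.85 × 21.8 × 270) = 316.86 mm.
c = a/β₁ = 316.86/0.85 = 372.78 mm; ε'_s = 0.003(c − d')/c = 0.0026 ≥ f_y/E_s = 0.0021, so compression steel does yield.
M_n = (A_s − A'_s) f_y (d − a/2) + A'_s f_y (d − d') = [1585300 × (675 − 158.43) + 435750 × (675 − 45)] × 10⁻⁶ = 818.92 + 274.52 = 1093.44 kN·m.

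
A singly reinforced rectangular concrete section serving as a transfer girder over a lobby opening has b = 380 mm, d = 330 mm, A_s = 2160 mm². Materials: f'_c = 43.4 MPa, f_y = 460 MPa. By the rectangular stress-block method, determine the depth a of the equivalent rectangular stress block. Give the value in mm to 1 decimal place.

a ≈ 70.9 mm

T = A_s f_y = 2160 × 460 = 993600 N = 993.6 kN.
Setting C = 0.85 f'_c a b equal to T: a = 993600/(0.85 × 43.4 × 380) = 70.9 mm.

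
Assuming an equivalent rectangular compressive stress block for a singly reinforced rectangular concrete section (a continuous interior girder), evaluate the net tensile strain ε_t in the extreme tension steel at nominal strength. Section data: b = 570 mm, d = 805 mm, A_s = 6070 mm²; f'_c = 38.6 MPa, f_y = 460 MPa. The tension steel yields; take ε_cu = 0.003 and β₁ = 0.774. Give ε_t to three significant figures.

ε_t ≈ 0.00952

a = A_s f_y/(0.85 f'_c b) = 149.30 mm.
β₁ = 0.774, so c = a/β₁ = 149.30/0.774 = 192.89 mm.
From the linear strain diagram with ε_cu = 0.003: ε_t = 0.003 (d − c)/c = 0.003 × (805 − 192.89)/192.89 = 0.00952.
Since ε_t ≥ 0.005, the section is tension-controlled.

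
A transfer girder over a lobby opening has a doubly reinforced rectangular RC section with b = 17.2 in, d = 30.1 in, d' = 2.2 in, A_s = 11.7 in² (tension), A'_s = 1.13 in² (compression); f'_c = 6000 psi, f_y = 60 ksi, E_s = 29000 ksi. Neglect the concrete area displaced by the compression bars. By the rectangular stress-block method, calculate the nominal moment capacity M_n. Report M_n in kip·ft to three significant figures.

M_n ≈ 1560 kip·ft

Assume both steels yield.
a = (A_s − A'_s) f_y/(0.85 f'_c b) = (11.7 − 1.13) × 60/(0.85 × 6 × 17.2) = 7.230 in.
c = a/β₁ = 7.230/0.75 = 9.640 in; ε'_s = 0.003(c − d')/c = 0.0023 ≥ ε_y = 0.0021, so the compression steel yields.
M_n = (A_s − A'_s) f_y (d − a/2) + A'_s f_y (d − d') = 634.2 × (30.1 − 3.615) + 67.8 × (30.1 − 2.2) = 16796.8 + 1891.6 = 18688.4 kip·in = 18688.4/12 = 1557.37 kip·ft.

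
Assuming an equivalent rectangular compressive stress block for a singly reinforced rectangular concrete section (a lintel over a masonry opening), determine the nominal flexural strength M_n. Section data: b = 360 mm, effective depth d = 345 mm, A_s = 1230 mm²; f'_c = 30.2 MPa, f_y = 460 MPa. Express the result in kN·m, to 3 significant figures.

M_n ≈ 178 kN·m

T = A_s f_y = 1230 × 460 = 565800 N = 565.8 kN.
From C = T: a = T/(0.85 f'_c b) = 565800/(0.85 × 30.2 × 360) = 61.23 mm.
M_n = T(d − a/2) = 565.8 kN × (345 − 30.615) mm = 177.88 kN·m.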